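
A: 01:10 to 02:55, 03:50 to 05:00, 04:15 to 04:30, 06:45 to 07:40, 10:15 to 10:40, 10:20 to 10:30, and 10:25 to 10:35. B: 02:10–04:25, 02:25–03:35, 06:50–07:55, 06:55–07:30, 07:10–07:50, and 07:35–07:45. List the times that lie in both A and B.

02:10–02:55, 03:50–04:25, 06:50–07:40

Merge the first list: 01:10–02:55, 03:50–05:00, 06:45–07:40, 10:15–10:40.
Merge the second list: 02:10–04:25, 06:50–07:55.
01:10–02:55 overlaps B on 02:10–02:55.
03:50–05:00 overlaps B on 03:50–04:25.
06:45–07:40 overlaps B on 06:50–07:40.
10:15–10:40 falls entirely outside B.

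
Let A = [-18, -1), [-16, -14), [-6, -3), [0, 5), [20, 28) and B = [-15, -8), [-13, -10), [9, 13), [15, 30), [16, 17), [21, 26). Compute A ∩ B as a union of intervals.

[-15, -8) ∪ [20, 28)

A, merged: [-18, -1), [0, 5), [20, 28).
B, merged: [-15, -8), [9, 13), [15, 30).
[-18, -1) ∩ B → [-15, -8).
[0, 5) meets no B interval.
[20, 28) ∩ B → [20, 28).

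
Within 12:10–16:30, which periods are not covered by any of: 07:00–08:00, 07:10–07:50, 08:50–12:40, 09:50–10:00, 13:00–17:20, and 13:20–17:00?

12:40–13:00

The merged coverage is 07:00–08:00, 08:50–12:40, 13:00–17:20.
Uncovered inside 12:10–16:30: 12:40–13:00.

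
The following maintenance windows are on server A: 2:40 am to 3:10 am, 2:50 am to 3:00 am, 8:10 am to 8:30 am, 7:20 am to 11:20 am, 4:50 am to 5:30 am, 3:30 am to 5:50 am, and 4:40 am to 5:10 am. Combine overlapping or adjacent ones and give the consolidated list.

2:40 am-3:10 am, 3:30 am-5:50 am, 7:20 am-11:20 am

Sort by start: 2:40 am-3:10 am, 2:50 am-3:00 am, 3:30 am-5:50 am, 4:40 am-5:10 am, 4:50 am-5:30 am, 7:20 am-11:20 am, 8:10 am-8:30 am.
2:50 am-3:00 am overlaps/touches 2:40 am-3:10 am → extend to 2:40 am-3:10 am.
3:30 am-5:50 am is disjoint → start new block.
4:40 am-5:10 am overlaps/touches 3:30 am-5:50 am → extend to 3:30 am-5:50 am.
4:50 am-5:30 am overlaps/touches 3:30 am-5:50 am → extend to 3:30 am-5:50 am.
7:20 am-11:20 am is disjoint → start new block.
8:10 am-8:30 am overlaps/touches 7:20 am-11:20 am → extend to 7:20 am-11:20 am.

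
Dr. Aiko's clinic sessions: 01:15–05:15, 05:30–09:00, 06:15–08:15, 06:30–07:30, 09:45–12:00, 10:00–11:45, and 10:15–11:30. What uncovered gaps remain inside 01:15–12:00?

05:15-05:30, 09:00-09:45

After merging, the occupied span is 01:15-05:15, 05:30-09:00, 09:45-12:00.
Gaps within 01:15-12:00: 05:15-05:30, 09:00-09:45.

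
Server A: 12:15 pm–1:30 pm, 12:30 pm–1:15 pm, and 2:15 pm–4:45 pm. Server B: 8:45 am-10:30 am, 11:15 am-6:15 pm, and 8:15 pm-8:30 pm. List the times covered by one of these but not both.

8:45 am-10:30 am, 11:15 am-12:15 pm, 1:30 pm-2:15 pm, 4:45 pm-6:15 pm, 8:15 pm-8:30 pm

First set merges to 12:15 pm-1:30 pm, 2:15 pm-4:45 pm.
Only in the first: none.
Only in the second: 8:45 am-10:30 am, 11:15 am-12:15 pm, 1:30 pm-2:15 pm, 4:45 pm-6:15 pm, 8:15 pm-8:30 pm.
Together these are the periods covered by exactly one.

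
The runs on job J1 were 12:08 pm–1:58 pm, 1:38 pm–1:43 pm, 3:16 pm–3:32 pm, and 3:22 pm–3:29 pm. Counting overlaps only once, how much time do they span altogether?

Merged: 12:08 pm–1:58 pm, 3:16 pm–3:32 pm.
Lengths: 1 h 50 min + 16 min = 2 h 6 min.

2 h 6 min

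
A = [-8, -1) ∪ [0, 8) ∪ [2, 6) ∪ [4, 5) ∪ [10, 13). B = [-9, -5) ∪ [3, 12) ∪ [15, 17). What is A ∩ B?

First set merges to [-8, -1), [0, 8), [10, 13).
[-8, -1) overlaps B on [-8, -5).
[0, 8) overlaps B on [3, 8).
[10, 13) overlaps B on [10, 12).

[-8, -5) ∪ [3, 8) ∪ [10, 12)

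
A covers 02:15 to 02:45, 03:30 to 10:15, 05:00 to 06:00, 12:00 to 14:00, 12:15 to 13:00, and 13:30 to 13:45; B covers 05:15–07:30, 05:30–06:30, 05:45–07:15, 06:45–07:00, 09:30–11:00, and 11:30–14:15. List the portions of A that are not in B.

02:15–02:45, 03:30–05:15, 07:30–09:30

Merge the first list: 02:15–02:45, 03:30–10:15, 12:00–14:00.
Merge the second list: 05:15–07:30, 09:30–11:00, 11:30–14:15.
02:15–02:45 is untouched.
03:30–10:15 with B removed leaves 03:30–05:15, 07:30–09:30.
12:00–14:00 lies entirely inside B → drops out.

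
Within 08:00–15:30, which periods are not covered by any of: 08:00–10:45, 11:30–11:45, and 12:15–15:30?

10:45–11:30, 11:45–12:15

The merged coverage is 08:00–10:45, 11:30–11:45, 12:15–15:30.
Gaps within 08:00–15:30: 10:45–11:30, 11:45–12:15.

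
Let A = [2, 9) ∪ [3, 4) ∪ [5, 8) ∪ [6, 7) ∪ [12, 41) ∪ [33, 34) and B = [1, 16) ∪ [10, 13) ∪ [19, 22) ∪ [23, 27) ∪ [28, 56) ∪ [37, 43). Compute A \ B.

[16, 19) ∪ [22, 23) ∪ [27, 28)

A, merged: [2, 9), [12, 41).
B, merged: [1, 16), [19, 22), [23, 27), [28, 56).
[2, 9) lies entirely inside B → drops out.
[12, 41) with B removed leaves [16, 19), [22, 23), [27, 28).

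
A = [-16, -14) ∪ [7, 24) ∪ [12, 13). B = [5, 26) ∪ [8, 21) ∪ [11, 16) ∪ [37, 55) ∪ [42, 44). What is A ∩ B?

[7, 24)

A, merged: [-16, -14), [7, 24).
B, merged: [5, 26), [37, 55).
[-16, -14) falls entirely outside B.
[7, 24) overlaps B on [7, 24).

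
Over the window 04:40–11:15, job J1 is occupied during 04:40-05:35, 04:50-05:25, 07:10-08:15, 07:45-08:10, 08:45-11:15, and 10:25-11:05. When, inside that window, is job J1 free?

After merging, the occupied span is 04:40–05:35, 07:10–08:15, 08:45–11:15.
Complement within 04:40–11:15: 05:35–07:10, 08:15–08:45.

05:35–07:10, 08:15–08:45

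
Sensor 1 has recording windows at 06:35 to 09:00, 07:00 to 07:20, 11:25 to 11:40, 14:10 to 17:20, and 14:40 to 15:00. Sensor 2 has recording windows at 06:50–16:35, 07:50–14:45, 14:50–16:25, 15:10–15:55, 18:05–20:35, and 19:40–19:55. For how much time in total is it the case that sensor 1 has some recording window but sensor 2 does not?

A, merged: 06:35–09:00, 11:25–11:40, 14:10–17:20.
B, merged: 06:50–16:35, 18:05–20:35.
A \ B = 06:35–06:50, 16:35–17:20.
Total: 15 min + 45 min = 1 h.

1 h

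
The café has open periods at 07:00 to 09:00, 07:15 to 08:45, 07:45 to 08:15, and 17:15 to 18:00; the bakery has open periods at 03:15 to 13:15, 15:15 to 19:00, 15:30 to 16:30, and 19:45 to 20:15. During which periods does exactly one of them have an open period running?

03:15–07:00, 09:00–13:15, 15:15–17:15, 18:00–19:00, 19:45–20:15

First set merges to 07:00–09:00, 17:15–18:00.
Second set merges to 03:15–13:15, 15:15–19:00, 19:45–20:15.
A \ B = none.
B \ A = 03:15–07:00, 09:00–13:15, 15:15–17:15, 18:00–19:00, 19:45–20:15.
Union of the two gives the symmetric difference.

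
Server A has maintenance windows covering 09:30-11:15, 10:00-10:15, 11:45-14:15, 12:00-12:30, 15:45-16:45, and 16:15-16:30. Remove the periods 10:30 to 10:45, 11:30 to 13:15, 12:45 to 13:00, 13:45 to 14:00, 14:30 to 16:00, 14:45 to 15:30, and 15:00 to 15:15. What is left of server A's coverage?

First set merges to 09:30–11:15, 11:45–14:15, 15:45–16:45.
Second set merges to 10:30–10:45, 11:30–13:15, 13:45–14:00, 14:30–16:00.
09:30–11:15 minus B → 09:30–10:30, 10:45–11:15.
11:45–14:15 minus B → 13:15–13:45, 14:00–14:15.
15:45–16:45 minus B → 16:00–16:45.

09:30–10:30, 10:45–11:15, 13:15–13:45, 14:00–14:15, 16:00–16:45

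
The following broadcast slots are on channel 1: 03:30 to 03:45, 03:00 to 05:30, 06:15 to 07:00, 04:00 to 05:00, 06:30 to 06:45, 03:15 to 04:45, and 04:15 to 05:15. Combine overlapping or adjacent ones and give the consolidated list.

Sort by start: 03:00-05:30, 03:15-04:45, 03:30-03:45, 04:00-05:00, 04:15-05:15, 06:15-07:00, 06:30-06:45.
03:15-04:45 overlaps/touches 03:00-05:30 → extend to 03:00-05:30.
03:30-03:45 overlaps/touches 03:00-05:30 → extend to 03:00-05:30.
04:00-05:00 overlaps/touches 03:00-05:30 → extend to 03:00-05:30.
04:15-05:15 overlaps/touches 03:00-05:30 → extend to 03:00-05:30.
06:15-07:00 is disjoint → start new block.
06:30-06:45 overlaps/touches 06:15-07:00 → extend to 06:15-07:00.

03:00-05:30, 06:15-07:00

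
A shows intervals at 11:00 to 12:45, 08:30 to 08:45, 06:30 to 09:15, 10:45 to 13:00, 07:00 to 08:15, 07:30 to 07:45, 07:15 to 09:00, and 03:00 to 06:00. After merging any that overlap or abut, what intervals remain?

Sort by start: 03:00–06:00, 06:30–09:15, 07:00–08:15, 07:15–09:00, 07:30–07:45, 08:30–08:45, 10:45–13:00, 11:00–12:45.
06:30–09:15 is disjoint → start new block.
07:00–08:15 overlaps/touches 06:30–09:15 → extend to 06:30–09:15.
07:15–09:00 overlaps/touches 06:30–09:15 → extend to 06:30–09:15.
07:30–07:45 overlaps/touches 06:30–09:15 → extend to 06:30–09:15.
08:30–08:45 overlaps/touches 06:30–09:15 → extend to 06:30–09:15.
10:45–13:00 is disjoint → start new block.
11:00–12:45 overlaps/touches 10:45–13:00 → extend to 10:45–13:00.

03:00–06:00, 06:30–09:15, 10:45–13:00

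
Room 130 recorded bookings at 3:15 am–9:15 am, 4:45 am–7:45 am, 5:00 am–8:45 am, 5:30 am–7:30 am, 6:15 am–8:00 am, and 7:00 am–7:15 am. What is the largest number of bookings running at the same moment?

At 7:00 am, 6 of the intervals are simultaneously active.
No point has more.

6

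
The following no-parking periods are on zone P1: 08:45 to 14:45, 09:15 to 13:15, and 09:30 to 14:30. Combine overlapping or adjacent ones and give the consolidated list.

08:45-14:45

09:15-13:15 overlaps/touches 08:45-14:45 → extend to 08:45-14:45.
09:30-14:30 overlaps/touches 08:45-14:45 → extend to 08:45-14:45.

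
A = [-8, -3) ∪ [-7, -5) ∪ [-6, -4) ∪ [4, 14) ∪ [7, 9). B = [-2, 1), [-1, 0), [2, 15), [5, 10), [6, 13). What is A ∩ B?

Merge the first list: [-8, -3), [4, 14).
Merge the second list: [-2, 1), [2, 15).
[-8, -3) meets no B interval.
[4, 14) ∩ B → [4, 14).

[4, 14)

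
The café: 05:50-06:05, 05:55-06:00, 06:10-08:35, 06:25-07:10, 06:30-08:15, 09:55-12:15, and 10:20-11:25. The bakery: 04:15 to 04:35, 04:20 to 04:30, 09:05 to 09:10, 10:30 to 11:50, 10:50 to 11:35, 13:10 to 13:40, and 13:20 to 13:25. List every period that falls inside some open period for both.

A, merged: 05:50–06:05, 06:10–08:35, 09:55–12:15.
B, merged: 04:15–04:35, 09:05–09:10, 10:30–11:50, 13:10–13:40.
05:50–06:05 meets no B interval.
06:10–08:35 meets no B interval.
09:55–12:15 ∩ B → 10:30–11:50.

10:30–11:50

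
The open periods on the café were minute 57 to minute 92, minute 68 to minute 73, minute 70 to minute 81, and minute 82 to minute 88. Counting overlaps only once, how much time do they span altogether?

Merged: minute 57 to minute 92.
Length: 35 minutes.

35 minutes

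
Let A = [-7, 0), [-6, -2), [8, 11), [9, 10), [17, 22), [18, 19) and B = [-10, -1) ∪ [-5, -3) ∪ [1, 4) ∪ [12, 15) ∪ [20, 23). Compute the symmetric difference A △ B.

[-10, -7) ∪ [-1, 0) ∪ [1, 4) ∪ [8, 11) ∪ [12, 15) ∪ [17, 20) ∪ [22, 23)

Merge the first list: [-7, 0), [8, 11), [17, 22).
Merge the second list: [-10, -1), [1, 4), [12, 15), [20, 23).
A \ B = [-1, 0), [8, 11), [17, 20).
B \ A = [-10, -7), [1, 4), [12, 15), [22, 23).
Union of the two gives the symmetric difference.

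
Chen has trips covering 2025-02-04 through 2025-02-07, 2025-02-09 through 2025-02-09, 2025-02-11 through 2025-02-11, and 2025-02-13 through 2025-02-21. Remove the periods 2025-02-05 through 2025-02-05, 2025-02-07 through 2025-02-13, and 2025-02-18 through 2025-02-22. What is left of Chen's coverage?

2025-02-04 through 2025-02-07 minus B → 2025-02-04 through 2025-02-04, 2025-02-06 through 2025-02-06.
2025-02-09 through 2025-02-09: fully covered by B → removed.
2025-02-11 through 2025-02-11: fully covered by B → removed.
2025-02-13 through 2025-02-21 minus B → 2025-02-14 through 2025-02-17.

2025-02-04 through 2025-02-04, 2025-02-06 through 2025-02-06, 2025-02-14 through 2025-02-17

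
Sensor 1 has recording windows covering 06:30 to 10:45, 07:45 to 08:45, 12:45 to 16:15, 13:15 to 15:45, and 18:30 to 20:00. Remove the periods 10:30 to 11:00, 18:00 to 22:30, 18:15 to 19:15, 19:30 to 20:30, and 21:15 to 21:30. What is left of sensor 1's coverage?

A, merged: 06:30-10:45, 12:45-16:15, 18:30-20:00.
B, merged: 10:30-11:00, 18:00-22:30.
06:30-10:45 with B removed leaves 06:30-10:30.
12:45-16:15 is untouched.
18:30-20:00 lies entirely inside B → drops out.

06:30-10:30, 12:45-16:15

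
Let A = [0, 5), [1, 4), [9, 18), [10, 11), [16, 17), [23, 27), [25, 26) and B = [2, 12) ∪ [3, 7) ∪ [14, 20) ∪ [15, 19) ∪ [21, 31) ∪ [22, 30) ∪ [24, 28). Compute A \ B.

A, merged: [0, 5), [9, 18), [23, 27).
B, merged: [2, 12), [14, 20), [21, 31).
[0, 5) \ B = [0, 2).
[9, 18) \ B = [12, 14).
[23, 27): entirely removed.

[0, 2) ∪ [12, 14)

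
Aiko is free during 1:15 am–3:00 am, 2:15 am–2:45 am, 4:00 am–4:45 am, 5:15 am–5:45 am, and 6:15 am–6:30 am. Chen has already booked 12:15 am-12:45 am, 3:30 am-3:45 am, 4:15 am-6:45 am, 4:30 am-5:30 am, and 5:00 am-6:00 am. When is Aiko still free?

1:15 am–3:00 am, 4:00 am–4:15 am

First set merges to 1:15 am–3:00 am, 4:00 am–4:45 am, 5:15 am–5:45 am, 6:15 am–6:30 am.
Second set merges to 12:15 am–12:45 am, 3:30 am–3:45 am, 4:15 am–6:45 am.
1:15 am–3:00 am is untouched.
4:00 am–4:45 am with B removed leaves 4:00 am–4:15 am.
5:15 am–5:45 am lies entirely inside B → drops out.
6:15 am–6:30 am lies entirely inside B → drops out.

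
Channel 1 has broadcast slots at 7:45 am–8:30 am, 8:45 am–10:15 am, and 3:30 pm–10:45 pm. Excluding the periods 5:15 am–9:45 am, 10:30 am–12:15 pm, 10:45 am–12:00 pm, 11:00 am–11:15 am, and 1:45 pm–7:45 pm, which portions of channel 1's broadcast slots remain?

B, merged: 5:15 am–9:45 am, 10:30 am–12:15 pm, 1:45 pm–7:45 pm.
7:45 am–8:30 am: entirely removed.
8:45 am–10:15 am \ B = 9:45 am–10:15 am.
3:30 pm–10:45 pm \ B = 7:45 pm–10:45 pm.

9:45 am–10:15 am, 7:45 pm–10:45 pm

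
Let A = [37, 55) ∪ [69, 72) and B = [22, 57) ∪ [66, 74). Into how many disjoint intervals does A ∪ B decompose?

A ∪ B = [22, 57), [66, 74).
That is 2 disjoint pieces.

2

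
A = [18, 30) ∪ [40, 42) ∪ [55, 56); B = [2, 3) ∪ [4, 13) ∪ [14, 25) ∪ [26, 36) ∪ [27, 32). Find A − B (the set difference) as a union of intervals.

[25, 26) ∪ [40, 42) ∪ [55, 56)

Merge the second list: [2, 3), [4, 13), [14, 25), [26, 36).
[18, 30) with B removed leaves [25, 26).
[40, 42) is untouched.
[55, 56) is untouched.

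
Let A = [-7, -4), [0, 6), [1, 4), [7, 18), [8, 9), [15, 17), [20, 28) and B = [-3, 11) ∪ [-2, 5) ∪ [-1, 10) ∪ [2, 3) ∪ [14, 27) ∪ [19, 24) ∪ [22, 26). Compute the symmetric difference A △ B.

[-7, -4) ∪ [-3, 0) ∪ [6, 7) ∪ [11, 14) ∪ [18, 20) ∪ [27, 28)

First set merges to [-7, -4), [0, 6), [7, 18), [20, 28).
Second set merges to [-3, 11), [14, 27).
A but not B: [-7, -4), [11, 14), [27, 28).
B but not A: [-3, 0), [6, 7), [18, 20).
Combining gives A △ B.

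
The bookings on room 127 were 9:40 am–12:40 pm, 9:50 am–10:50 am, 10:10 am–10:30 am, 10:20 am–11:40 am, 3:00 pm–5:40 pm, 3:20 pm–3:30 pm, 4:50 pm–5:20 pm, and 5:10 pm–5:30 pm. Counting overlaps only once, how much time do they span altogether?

Merged: 9:40 am–12:40 pm, 3:00 pm–5:40 pm.
Lengths: 3 h + 2 h 40 min = 5 h 40 min.

5 h 40 min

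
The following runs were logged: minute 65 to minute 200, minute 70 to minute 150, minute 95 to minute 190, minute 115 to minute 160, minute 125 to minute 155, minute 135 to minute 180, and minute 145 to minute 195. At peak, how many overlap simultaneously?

Sweep endpoints in order; track running count of active intervals.
Peak of 7 reached at minute 145.

7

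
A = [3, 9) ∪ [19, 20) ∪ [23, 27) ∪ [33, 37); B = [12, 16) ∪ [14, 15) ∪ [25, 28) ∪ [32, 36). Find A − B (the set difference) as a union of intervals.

[3, 9) ∪ [19, 20) ∪ [23, 25) ∪ [36, 37)

Second set merges to [12, 16), [25, 28), [32, 36).
[3, 9) is untouched.
[19, 20) is untouched.
[23, 27) with B removed leaves [23, 25).
[33, 37) with B removed leaves [36, 37).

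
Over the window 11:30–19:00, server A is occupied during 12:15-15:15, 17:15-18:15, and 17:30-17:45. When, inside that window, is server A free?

11:30–12:15, 15:15–17:15, 18:15–19:00

Covered (merged): 12:15–15:15, 17:15–18:15.
Complement within 11:30–19:00: 11:30–12:15, 15:15–17:15, 18:15–19:00.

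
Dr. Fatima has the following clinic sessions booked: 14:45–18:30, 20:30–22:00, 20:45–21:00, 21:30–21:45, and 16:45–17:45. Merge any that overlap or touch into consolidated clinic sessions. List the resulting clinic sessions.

Sort by start: 14:45-18:30, 16:45-17:45, 20:30-22:00, 20:45-21:00, 21:30-21:45.
16:45-17:45 overlaps/touches 14:45-18:30 → extend to 14:45-18:30.
20:30-22:00 is disjoint → start new block.
20:45-21:00 overlaps/touches 20:30-22:00 → extend to 20:30-22:00.
21:30-21:45 overlaps/touches 20:30-22:00 → extend to 20:30-22:00.

14:45-18:30, 20:30-22:00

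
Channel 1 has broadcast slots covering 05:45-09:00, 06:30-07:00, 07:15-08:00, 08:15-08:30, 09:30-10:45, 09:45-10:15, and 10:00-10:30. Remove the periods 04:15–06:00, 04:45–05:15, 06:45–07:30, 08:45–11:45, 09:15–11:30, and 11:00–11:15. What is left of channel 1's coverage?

06:00-06:45, 07:30-08:45

A, merged: 05:45-09:00, 09:30-10:45.
B, merged: 04:15-06:00, 06:45-07:30, 08:45-11:45.
05:45-09:00 minus B → 06:00-06:45, 07:30-08:45.
09:30-10:45: fully covered by B → removed.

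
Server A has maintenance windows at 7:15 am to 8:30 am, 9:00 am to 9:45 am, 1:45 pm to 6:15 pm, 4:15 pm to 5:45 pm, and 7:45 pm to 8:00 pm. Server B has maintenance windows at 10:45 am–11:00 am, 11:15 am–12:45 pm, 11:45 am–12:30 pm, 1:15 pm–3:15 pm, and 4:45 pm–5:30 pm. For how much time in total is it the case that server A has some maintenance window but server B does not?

First set merges to 7:15 am-8:30 am, 9:00 am-9:45 am, 1:45 pm-6:15 pm, 7:45 pm-8:00 pm.
Second set merges to 10:45 am-11:00 am, 11:15 am-12:45 pm, 1:15 pm-3:15 pm, 4:45 pm-5:30 pm.
A \ B = 7:15 am-8:30 am, 9:00 am-9:45 am, 3:15 pm-4:45 pm, 5:30 pm-6:15 pm, 7:45 pm-8:00 pm.
Total: 1 h 15 min + 45 min + 1 h 30 min + 45 min + 15 min = 4 h 30 min.

4 h 30 min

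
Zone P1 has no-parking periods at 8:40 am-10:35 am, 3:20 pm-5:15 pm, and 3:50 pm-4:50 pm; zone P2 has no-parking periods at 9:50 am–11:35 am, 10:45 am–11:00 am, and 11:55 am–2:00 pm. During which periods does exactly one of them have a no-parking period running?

First set merges to 8:40 am-10:35 am, 3:20 pm-5:15 pm.
Second set merges to 9:50 am-11:35 am, 11:55 am-2:00 pm.
A \ B = 8:40 am-9:50 am, 3:20 pm-5:15 pm.
B \ A = 10:35 am-11:35 am, 11:55 am-2:00 pm.
Union of the two gives the symmetric difference.

8:40 am-9:50 am, 10:35 am-11:35 am, 11:55 am-2:00 pm, 3:20 pm-5:15 pm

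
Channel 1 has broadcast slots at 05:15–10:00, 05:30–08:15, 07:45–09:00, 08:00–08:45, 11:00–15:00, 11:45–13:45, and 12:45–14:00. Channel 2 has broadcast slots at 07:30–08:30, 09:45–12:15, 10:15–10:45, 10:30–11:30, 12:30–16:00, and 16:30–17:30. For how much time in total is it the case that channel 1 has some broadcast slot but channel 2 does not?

A, merged: 05:15–10:00, 11:00–15:00.
B, merged: 07:30–08:30, 09:45–12:15, 12:30–16:00, 16:30–17:30.
A \ B = 05:15–07:30, 08:30–09:45, 12:15–12:30.
Total: 2 h 15 min + 1 h 15 min + 15 min = 3 h 45 min.

3 h 45 min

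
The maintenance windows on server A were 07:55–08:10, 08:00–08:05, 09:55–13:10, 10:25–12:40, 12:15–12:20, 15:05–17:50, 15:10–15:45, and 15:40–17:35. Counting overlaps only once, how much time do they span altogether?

Merged: 07:55-08:10, 09:55-13:10, 15:05-17:50.
Lengths: 15 min + 3 h 15 min + 2 h 45 min = 6 h 15 min.

6 h 15 min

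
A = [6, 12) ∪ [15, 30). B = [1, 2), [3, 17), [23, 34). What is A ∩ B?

[6, 12) ∪ [15, 17) ∪ [23, 30)

[6, 12) overlaps B on [6, 12).
[15, 30) overlaps B on [15, 17), [23, 30).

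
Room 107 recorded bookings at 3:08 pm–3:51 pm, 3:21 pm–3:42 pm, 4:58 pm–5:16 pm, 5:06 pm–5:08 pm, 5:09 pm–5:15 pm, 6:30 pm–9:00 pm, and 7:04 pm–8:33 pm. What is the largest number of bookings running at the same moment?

At 3:21 pm, 2 of the intervals are simultaneously active.
No point has more.

2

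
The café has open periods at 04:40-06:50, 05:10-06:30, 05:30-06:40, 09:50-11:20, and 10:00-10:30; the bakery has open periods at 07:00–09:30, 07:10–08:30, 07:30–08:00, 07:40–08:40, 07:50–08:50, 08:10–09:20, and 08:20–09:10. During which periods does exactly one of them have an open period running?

04:40-06:50, 07:00-09:30, 09:50-11:20

A, merged: 04:40-06:50, 09:50-11:20.
B, merged: 07:00-09:30.
A \ B = 04:40-06:50, 09:50-11:20.
B \ A = 07:00-09:30.
Union of the two gives the symmetric difference.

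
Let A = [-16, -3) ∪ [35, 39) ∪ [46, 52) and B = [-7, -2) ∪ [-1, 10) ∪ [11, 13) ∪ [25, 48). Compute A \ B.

[-16, -3) \ B = [-16, -7).
[35, 39): entirely removed.
[46, 52) \ B = [48, 52).

[-16, -7) ∪ [48, 52)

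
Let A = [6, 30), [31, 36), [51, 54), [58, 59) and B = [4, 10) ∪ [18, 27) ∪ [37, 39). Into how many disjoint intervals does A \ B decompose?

A \ B = [10, 18), [27, 30), [31, 36), [51, 54), [58, 59).
That is 5 disjoint pieces.

5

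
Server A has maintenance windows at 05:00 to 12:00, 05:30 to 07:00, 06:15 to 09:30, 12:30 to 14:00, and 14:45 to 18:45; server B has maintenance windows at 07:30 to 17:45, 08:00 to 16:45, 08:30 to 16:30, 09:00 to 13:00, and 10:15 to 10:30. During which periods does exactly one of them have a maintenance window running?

A, merged: 05:00–12:00, 12:30–14:00, 14:45–18:45.
B, merged: 07:30–17:45.
A \ B = 05:00–07:30, 17:45–18:45.
B \ A = 12:00–12:30, 14:00–14:45.
Union of the two gives the symmetric difference.

05:00–07:30, 12:00–12:30, 14:00–14:45, 17:45–18:45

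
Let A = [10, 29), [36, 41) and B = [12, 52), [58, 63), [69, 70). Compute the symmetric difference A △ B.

[10, 12) ∪ [29, 36) ∪ [41, 52) ∪ [58, 63) ∪ [69, 70)

A but not B: [10, 12).
B but not A: [29, 36), [41, 52), [58, 63), [69, 70).
Combining gives A △ B.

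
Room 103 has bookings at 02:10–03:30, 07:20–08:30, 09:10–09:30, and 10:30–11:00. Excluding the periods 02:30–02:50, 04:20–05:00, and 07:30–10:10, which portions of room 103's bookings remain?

02:10–02:30, 02:50–03:30, 07:20–07:30, 10:30–11:00

02:10–03:30 with B removed leaves 02:10–02:30, 02:50–03:30.
07:20–08:30 with B removed leaves 07:20–07:30.
09:10–09:30 lies entirely inside B → drops out.
10:30–11:00 is untouched.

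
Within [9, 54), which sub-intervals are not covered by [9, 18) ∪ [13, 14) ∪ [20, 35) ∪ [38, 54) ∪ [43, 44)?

[18, 20) ∪ [35, 38)

Covered (merged): [9, 18), [20, 35), [38, 54).
Gaps within [9, 54): [18, 20), [35, 38).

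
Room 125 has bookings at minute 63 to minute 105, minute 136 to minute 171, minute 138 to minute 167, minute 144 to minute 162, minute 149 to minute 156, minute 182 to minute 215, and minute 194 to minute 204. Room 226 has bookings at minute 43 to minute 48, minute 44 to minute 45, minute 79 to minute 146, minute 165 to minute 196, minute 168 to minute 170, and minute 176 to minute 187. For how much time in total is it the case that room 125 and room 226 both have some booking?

56 minutes

First set merges to minute 63 to minute 105, minute 136 to minute 171, minute 182 to minute 215.
Second set merges to minute 43 to minute 48, minute 79 to minute 146, minute 165 to minute 196.
A ∩ B = minute 79 to minute 105, minute 136 to minute 146, minute 165 to minute 171, minute 182 to minute 196.
Total: 26 minutes + 10 minutes + 6 minutes + 14 minutes = 56 minutes.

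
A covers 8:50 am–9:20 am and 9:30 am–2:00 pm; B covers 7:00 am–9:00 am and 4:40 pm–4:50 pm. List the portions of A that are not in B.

9:00 am–9:20 am, 9:30 am–2:00 pm

8:50 am–9:20 am minus B → 9:00 am–9:20 am.
9:30 am–2:00 pm: no B overlap → unchanged.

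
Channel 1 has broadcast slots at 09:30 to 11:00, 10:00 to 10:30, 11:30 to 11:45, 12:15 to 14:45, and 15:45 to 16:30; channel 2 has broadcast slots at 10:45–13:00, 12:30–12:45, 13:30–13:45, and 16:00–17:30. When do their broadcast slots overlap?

10:45–11:00, 11:30–11:45, 12:15–13:00, 13:30–13:45, 16:00–16:30

First set merges to 09:30–11:00, 11:30–11:45, 12:15–14:45, 15:45–16:30.
Second set merges to 10:45–13:00, 13:30–13:45, 16:00–17:30.
09:30–11:00 ∩ B → 10:45–11:00.
11:30–11:45 ∩ B → 11:30–11:45.
12:15–14:45 ∩ B → 12:15–13:00, 13:30–13:45.
15:45–16:30 ∩ B → 16:00–16:30.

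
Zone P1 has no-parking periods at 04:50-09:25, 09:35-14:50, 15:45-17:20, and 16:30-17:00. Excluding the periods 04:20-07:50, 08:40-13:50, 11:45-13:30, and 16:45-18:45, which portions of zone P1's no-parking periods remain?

A, merged: 04:50–09:25, 09:35–14:50, 15:45–17:20.
B, merged: 04:20–07:50, 08:40–13:50, 16:45–18:45.
04:50–09:25 with B removed leaves 07:50–08:40.
09:35–14:50 with B removed leaves 13:50–14:50.
15:45–17:20 with B removed leaves 15:45–16:45.

07:50–08:40, 13:50–14:50, 15:45–16:45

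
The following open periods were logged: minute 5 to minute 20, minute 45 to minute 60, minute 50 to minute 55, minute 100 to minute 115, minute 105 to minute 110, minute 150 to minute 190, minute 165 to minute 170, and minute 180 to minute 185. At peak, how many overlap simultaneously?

Sweep endpoints in order; track running count of active intervals.
Peak of 2 reached at minute 50.

2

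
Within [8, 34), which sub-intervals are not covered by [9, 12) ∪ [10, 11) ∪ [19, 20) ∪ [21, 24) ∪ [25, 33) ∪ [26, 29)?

After merging, the occupied span is [9, 12), [19, 20), [21, 24), [25, 33).
Uncovered inside [8, 34): [8, 9), [12, 19), [20, 21), [24, 25), [33, 34).

[8, 9) ∪ [12, 19) ∪ [20, 21) ∪ [24, 25) ∪ [33, 34)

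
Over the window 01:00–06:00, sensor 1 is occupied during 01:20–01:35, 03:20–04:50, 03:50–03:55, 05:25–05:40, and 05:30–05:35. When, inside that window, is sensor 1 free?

Covered (merged): 01:20–01:35, 03:20–04:50, 05:25–05:40.
Gaps within 01:00–06:00: 01:00–01:20, 01:35–03:20, 04:50–05:25, 05:40–06:00.

01:00–01:20, 01:35–03:20, 04:50–05:25, 05:40–06:00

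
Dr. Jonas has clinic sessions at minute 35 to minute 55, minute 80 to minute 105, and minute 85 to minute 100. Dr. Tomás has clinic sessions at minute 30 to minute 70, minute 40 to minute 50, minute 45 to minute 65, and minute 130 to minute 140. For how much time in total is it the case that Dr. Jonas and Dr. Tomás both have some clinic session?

20 minutes

First set merges to minute 35 to minute 55, minute 80 to minute 105.
Second set merges to minute 30 to minute 70, minute 130 to minute 140.
A ∩ B = minute 35 to minute 55.
Total: 20 minutes.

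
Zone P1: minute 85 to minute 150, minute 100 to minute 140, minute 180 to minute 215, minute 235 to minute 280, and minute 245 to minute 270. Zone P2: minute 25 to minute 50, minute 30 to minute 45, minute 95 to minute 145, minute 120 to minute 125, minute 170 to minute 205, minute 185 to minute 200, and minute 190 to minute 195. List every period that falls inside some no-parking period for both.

Merge the first list: minute 85 to minute 150, minute 180 to minute 215, minute 235 to minute 280.
Merge the second list: minute 25 to minute 50, minute 95 to minute 145, minute 170 to minute 205.
minute 85 to minute 150 meets the second set on minute 95 to minute 145.
minute 180 to minute 215 meets the second set on minute 180 to minute 205.
minute 235 to minute 280: no overlap with the second set.

minute 95 to minute 145, minute 180 to minute 205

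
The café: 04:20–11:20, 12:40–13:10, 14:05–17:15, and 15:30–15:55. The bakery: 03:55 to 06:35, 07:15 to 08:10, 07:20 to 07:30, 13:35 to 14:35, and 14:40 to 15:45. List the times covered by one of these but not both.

03:55-04:20, 06:35-07:15, 08:10-11:20, 12:40-13:10, 13:35-14:05, 14:35-14:40, 15:45-17:15

Merge the first list: 04:20-11:20, 12:40-13:10, 14:05-17:15.
Merge the second list: 03:55-06:35, 07:15-08:10, 13:35-14:35, 14:40-15:45.
A but not B: 06:35-07:15, 08:10-11:20, 12:40-13:10, 14:35-14:40, 15:45-17:15.
B but not A: 03:55-04:20, 13:35-14:05.
Combining gives A △ B.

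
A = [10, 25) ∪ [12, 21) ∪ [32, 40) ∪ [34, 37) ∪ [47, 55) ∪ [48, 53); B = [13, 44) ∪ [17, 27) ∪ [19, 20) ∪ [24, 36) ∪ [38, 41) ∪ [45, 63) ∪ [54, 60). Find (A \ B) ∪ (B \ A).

A, merged: [10, 25), [32, 40), [47, 55).
B, merged: [13, 44), [45, 63).
Only in the first: [10, 13).
Only in the second: [25, 32), [40, 44), [45, 47), [55, 63).
Together these are the periods covered by exactly one.

[10, 13) ∪ [25, 32) ∪ [40, 44) ∪ [45, 47) ∪ [55, 63)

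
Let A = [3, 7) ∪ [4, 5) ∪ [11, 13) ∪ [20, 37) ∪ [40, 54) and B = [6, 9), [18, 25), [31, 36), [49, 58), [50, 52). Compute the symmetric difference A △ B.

First set merges to [3, 7), [11, 13), [20, 37), [40, 54).
Second set merges to [6, 9), [18, 25), [31, 36), [49, 58).
Only in the first: [3, 6), [11, 13), [25, 31), [36, 37), [40, 49).
Only in the second: [7, 9), [18, 20), [54, 58).
Together these are the periods covered by exactly one.

[3, 6) ∪ [7, 9) ∪ [11, 13) ∪ [18, 20) ∪ [25, 31) ∪ [36, 37) ∪ [40, 49) ∪ [54, 58)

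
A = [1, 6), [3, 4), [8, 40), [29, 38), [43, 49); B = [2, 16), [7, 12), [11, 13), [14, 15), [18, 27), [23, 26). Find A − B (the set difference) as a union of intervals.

First set merges to [1, 6), [8, 40), [43, 49).
Second set merges to [2, 16), [18, 27).
[1, 6) minus B → [1, 2).
[8, 40) minus B → [16, 18), [27, 40).
[43, 49): no B overlap → unchanged.

[1, 2) ∪ [16, 18) ∪ [27, 40) ∪ [43, 49)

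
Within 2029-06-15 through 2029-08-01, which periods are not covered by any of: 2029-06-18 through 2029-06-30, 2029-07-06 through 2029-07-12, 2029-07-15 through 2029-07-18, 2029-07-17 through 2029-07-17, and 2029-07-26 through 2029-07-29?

The merged coverage is 2029-06-18 through 2029-06-30, 2029-07-06 through 2029-07-12, 2029-07-15 through 2029-07-18, 2029-07-26 through 2029-07-29.
Complement within 2029-06-15 through 2029-08-01: 2029-06-15 through 2029-06-17, 2029-07-01 through 2029-07-05, 2029-07-13 through 2029-07-14, 2029-07-19 through 2029-07-25, 2029-07-30 through 2029-08-01.

2029-06-15 through 2029-06-17, 2029-07-01 through 2029-07-05, 2029-07-13 through 2029-07-14, 2029-07-19 through 2029-07-25, 2029-07-30 through 2029-08-01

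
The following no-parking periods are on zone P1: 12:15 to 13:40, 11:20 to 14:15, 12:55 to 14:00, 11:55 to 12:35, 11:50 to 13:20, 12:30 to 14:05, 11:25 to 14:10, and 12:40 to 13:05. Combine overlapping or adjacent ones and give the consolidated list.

Sort by start: 11:20–14:15, 11:25–14:10, 11:50–13:20, 11:55–12:35, 12:15–13:40, 12:30–14:05, 12:40–13:05, 12:55–14:00.
11:25–14:10 overlaps/touches 11:20–14:15 → extend to 11:20–14:15.
11:50–13:20 overlaps/touches 11:20–14:15 → extend to 11:20–14:15.
11:55–12:35 overlaps/touches 11:20–14:15 → extend to 11:20–14:15.
12:15–13:40 overlaps/touches 11:20–14:15 → extend to 11:20–14:15.
12:30–14:05 overlaps/touches 11:20–14:15 → extend to 11:20–14:15.
12:40–13:05 overlaps/touches 11:20–14:15 → extend to 11:20–14:15.
12:55–14:00 overlaps/touches 11:20–14:15 → extend to 11:20–14:15.

11:20–14:15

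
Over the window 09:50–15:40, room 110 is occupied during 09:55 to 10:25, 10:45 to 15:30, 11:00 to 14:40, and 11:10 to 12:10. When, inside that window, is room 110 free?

After merging, the occupied span is 09:55–10:25, 10:45–15:30.
Gaps within 09:50–15:40: 09:50–09:55, 10:25–10:45, 15:30–15:40.

09:50–09:55, 10:25–10:45, 15:30–15:40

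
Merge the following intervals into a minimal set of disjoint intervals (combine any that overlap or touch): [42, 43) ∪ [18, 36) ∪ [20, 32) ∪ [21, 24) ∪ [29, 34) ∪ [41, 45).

Sort by start: [18, 36), [20, 32), [21, 24), [29, 34), [41, 45), [42, 43).
[20, 32) overlaps/touches [18, 36) → extend to [18, 36).
[21, 24) overlaps/touches [18, 36) → extend to [18, 36).
[29, 34) overlaps/touches [18, 36) → extend to [18, 36).
[41, 45) is disjoint → start new block.
[42, 43) overlaps/touches [41, 45) → extend to [41, 45).

[18, 36) ∪ [41, 45)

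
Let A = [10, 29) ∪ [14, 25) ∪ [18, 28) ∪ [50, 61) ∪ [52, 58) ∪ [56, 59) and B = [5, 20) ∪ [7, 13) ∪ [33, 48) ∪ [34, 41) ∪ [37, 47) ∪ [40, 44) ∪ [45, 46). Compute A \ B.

A, merged: [10, 29), [50, 61).
B, merged: [5, 20), [33, 48).
[10, 29) minus B → [20, 29).
[50, 61): no B overlap → unchanged.

[20, 29) ∪ [50, 61)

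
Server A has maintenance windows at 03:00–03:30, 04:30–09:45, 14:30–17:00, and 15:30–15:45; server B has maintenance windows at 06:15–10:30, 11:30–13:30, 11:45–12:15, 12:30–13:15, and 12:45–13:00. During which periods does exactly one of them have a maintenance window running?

Merge the first list: 03:00–03:30, 04:30–09:45, 14:30–17:00.
Merge the second list: 06:15–10:30, 11:30–13:30.
Only in the first: 03:00–03:30, 04:30–06:15, 14:30–17:00.
Only in the second: 09:45–10:30, 11:30–13:30.
Together these are the periods covered by exactly one.

03:00–03:30, 04:30–06:15, 09:45–10:30, 11:30–13:30, 14:30–17:00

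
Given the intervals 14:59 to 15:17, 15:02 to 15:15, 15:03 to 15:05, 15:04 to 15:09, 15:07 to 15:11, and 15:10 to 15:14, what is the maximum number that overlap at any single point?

4

Sweep endpoints in order; track running count of active intervals.
Peak of 4 reached at 15:04.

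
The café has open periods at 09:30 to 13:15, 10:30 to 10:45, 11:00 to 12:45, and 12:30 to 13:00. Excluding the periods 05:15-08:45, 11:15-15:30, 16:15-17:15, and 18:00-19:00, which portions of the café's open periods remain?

First set merges to 09:30–13:15.
09:30–13:15 \ B = 09:30–11:15.

09:30–11:15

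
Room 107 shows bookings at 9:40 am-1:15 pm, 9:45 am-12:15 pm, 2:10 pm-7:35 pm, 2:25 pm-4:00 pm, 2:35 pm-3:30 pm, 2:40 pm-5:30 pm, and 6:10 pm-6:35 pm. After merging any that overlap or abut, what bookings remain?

9:40 am–1:15 pm, 2:10 pm–7:35 pm

9:45 am–12:15 pm overlaps/touches 9:40 am–1:15 pm → extend to 9:40 am–1:15 pm.
2:10 pm–7:35 pm is disjoint → start new block.
2:25 pm–4:00 pm overlaps/touches 2:10 pm–7:35 pm → extend to 2:10 pm–7:35 pm.
2:35 pm–3:30 pm overlaps/touches 2:10 pm–7:35 pm → extend to 2:10 pm–7:35 pm.
2:40 pm–5:30 pm overlaps/touches 2:10 pm–7:35 pm → extend to 2:10 pm–7:35 pm.
6:10 pm–6:35 pm overlaps/touches 2:10 pm–7:35 pm → extend to 2:10 pm–7:35 pm.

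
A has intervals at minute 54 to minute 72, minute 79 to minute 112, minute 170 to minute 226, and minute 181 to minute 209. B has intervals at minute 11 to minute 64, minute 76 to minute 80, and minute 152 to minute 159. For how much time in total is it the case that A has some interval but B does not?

96 minutes

A, merged: minute 54 to minute 72, minute 79 to minute 112, minute 170 to minute 226.
A \ B = minute 64 to minute 72, minute 80 to minute 112, minute 170 to minute 226.
Total: 8 minutes + 32 minutes + 56 minutes = 96 minutes.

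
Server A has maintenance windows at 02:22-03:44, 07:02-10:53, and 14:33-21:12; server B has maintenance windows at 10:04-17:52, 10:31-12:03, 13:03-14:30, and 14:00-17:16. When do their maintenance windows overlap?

Merge the second list: 10:04–17:52.
02:22–03:44 meets no B interval.
07:02–10:53 ∩ B → 10:04–10:53.
14:33–21:12 ∩ B → 14:33–17:52.

10:04–10:53, 14:33–17:52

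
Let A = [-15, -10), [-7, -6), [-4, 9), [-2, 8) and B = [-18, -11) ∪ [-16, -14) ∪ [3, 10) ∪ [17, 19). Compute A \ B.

[-11, -10) ∪ [-7, -6) ∪ [-4, 3)

Merge the first list: [-15, -10), [-7, -6), [-4, 9).
Merge the second list: [-18, -11), [3, 10), [17, 19).
[-15, -10) minus B → [-11, -10).
[-7, -6): no B overlap → unchanged.
[-4, 9) minus B → [-4, 3).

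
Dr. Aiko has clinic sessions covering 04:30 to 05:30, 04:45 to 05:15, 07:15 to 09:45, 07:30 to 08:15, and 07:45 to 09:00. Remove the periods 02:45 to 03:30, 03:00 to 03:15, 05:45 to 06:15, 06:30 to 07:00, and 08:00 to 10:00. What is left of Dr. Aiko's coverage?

Merge the first list: 04:30–05:30, 07:15–09:45.
Merge the second list: 02:45–03:30, 05:45–06:15, 06:30–07:00, 08:00–10:00.
04:30–05:30 is untouched.
07:15–09:45 with B removed leaves 07:15–08:00.

04:30–05:30, 07:15–08:00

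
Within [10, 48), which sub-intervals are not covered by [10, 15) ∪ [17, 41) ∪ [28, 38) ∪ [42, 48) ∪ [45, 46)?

[15, 17) ∪ [41, 42)

After merging, the occupied span is [10, 15), [17, 41), [42, 48).
Complement within [10, 48): [15, 17), [41, 42).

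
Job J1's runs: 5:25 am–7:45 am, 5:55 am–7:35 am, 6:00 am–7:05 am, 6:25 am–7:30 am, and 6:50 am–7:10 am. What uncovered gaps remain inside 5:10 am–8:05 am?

The merged coverage is 5:25 am–7:45 am.
Gaps within 5:10 am–8:05 am: 5:10 am–5:25 am, 7:45 am–8:05 am.

5:10 am–5:25 am, 7:45 am–8:05 am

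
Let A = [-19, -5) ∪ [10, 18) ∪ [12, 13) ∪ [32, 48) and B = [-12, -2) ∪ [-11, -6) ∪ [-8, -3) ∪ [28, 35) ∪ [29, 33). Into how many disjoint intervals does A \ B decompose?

3

Merge the first list: [-19, -5), [10, 18), [32, 48).
Merge the second list: [-12, -2), [28, 35).
A \ B = [-19, -12), [10, 18), [35, 48).
That is 3 disjoint pieces.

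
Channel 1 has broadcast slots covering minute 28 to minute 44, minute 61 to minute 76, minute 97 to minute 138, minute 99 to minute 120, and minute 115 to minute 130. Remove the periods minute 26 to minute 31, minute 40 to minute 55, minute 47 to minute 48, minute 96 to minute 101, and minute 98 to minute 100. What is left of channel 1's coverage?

minute 31 to minute 40, minute 61 to minute 76, minute 101 to minute 138

First set merges to minute 28 to minute 44, minute 61 to minute 76, minute 97 to minute 138.
Second set merges to minute 26 to minute 31, minute 40 to minute 55, minute 96 to minute 101.
minute 28 to minute 44 with B removed leaves minute 31 to minute 40.
minute 61 to minute 76 is untouched.
minute 97 to minute 138 with B removed leaves minute 101 to minute 138.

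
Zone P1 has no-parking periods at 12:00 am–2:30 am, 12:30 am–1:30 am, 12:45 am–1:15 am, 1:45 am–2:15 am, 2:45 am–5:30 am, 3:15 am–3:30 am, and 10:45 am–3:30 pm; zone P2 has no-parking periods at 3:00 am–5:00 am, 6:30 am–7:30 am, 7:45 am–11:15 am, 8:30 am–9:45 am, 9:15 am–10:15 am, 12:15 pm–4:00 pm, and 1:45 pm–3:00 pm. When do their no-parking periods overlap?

A, merged: 12:00 am–2:30 am, 2:45 am–5:30 am, 10:45 am–3:30 pm.
B, merged: 3:00 am–5:00 am, 6:30 am–7:30 am, 7:45 am–11:15 am, 12:15 pm–4:00 pm.
12:00 am–2:30 am falls entirely outside B.
2:45 am–5:30 am overlaps B on 3:00 am–5:00 am.
10:45 am–3:30 pm overlaps B on 10:45 am–11:15 am, 12:15 pm–3:30 pm.

3:00 am–5:00 am, 10:45 am–11:15 am, 12:15 pm–3:30 pm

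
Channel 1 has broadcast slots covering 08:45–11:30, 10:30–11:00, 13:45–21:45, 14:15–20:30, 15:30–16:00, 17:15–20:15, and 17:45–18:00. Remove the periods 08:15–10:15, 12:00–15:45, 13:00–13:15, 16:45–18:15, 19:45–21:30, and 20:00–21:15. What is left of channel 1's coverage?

A, merged: 08:45–11:30, 13:45–21:45.
B, merged: 08:15–10:15, 12:00–15:45, 16:45–18:15, 19:45–21:30.
08:45–11:30 minus B → 10:15–11:30.
13:45–21:45 minus B → 15:45–16:45, 18:15–19:45, 21:30–21:45.

10:15–11:30, 15:45–16:45, 18:15–19:45, 21:30–21:45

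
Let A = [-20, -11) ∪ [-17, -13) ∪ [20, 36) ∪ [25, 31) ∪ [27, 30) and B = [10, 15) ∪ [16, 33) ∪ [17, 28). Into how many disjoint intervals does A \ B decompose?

First set merges to [-20, -11), [20, 36).
Second set merges to [10, 15), [16, 33).
A \ B = [-20, -11), [33, 36).
That is 2 disjoint pieces.

2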